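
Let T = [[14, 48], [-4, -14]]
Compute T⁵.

tr T = 0 and det T = -4, so the characteristic polynomial is λ² − (0)λ + (-4) with roots -2 and 2.
Eigenvectors give P = [[-3, 4], [1, -1]] with P⁻¹ = [[1, 4], [1, 3]], and T = P·diag(-2, 2)·P⁻¹.
Then T⁵ = P·diag(-32, 32)·P⁻¹ = [[96, 128], [-32, -32]] · [[1, 4], [1, 3]] = [[224, 768], [-64, -224]].

[[224, 768], [-64, -224]]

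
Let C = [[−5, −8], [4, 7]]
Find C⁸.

[[−6559, −13120], [6560, 13121]]

tr C = 2 and det C = −3, so the characteristic polynomial is λ² − (2)λ + (−3) with roots 3 and −1.
Eigenvectors give P = [[−1, 2], [1, −1]] with P⁻¹ = [[1, 2], [1, 1]], and C = P·diag(3, −1)·P⁻¹.
Then C⁸ = P·diag(6561, 1)·P⁻¹ = [[−6561, 2], [6561, −1]] · [[1, 2], [1, 1]] = [[−6559, −13120], [6560, 13121]].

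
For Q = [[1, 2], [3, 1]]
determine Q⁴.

[[73, 56], [84, 73]]

Q² = [[7, 4], [6, 7]]
Q³ = [[19, 18], [27, 19]]
Q⁴ = [[73, 56], [84, 73]]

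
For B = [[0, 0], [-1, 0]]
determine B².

B is strictly triangular, hence nilpotent: B² = 0, so B² = 0.

[[0, 0], [0, 0]]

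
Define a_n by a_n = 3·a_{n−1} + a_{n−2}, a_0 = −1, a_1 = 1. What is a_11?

With companion matrix M = [[3, 1], [1, 0]], [a_n, a_{n−1}]ᵀ = M·[a_{n−1}, a_{n−2}]ᵀ, so [a_11, a_10]ᵀ = M¹⁰·[a_1, a_0]ᵀ.
M¹⁰ = [[141481, 42837], [42837, 12970]], giving [a_11, a_10]ᵀ = [[98644], [29867]].

98644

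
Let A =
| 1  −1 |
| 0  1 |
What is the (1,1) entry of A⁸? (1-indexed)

A = I + N where N = [[0, −1], [0, 0]] is strictly upper-triangular, so N² = 0.
(I + N)⁸ = I + 8·N = [[1, −8], [0, 1]].

1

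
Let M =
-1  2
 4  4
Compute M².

[[9, 6], [12, 24]]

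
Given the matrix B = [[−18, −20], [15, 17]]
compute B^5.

tr B = −1 and det B = −6, so the characteristic polynomial is λ² − (−1)λ + (−6) with roots 2 and −3.
Eigenvectors give P = [[1, −4], [−1, 3]] with P⁻¹ = [[−3, −4], [−1, −1]], and B = P·diag(2, −3)·P⁻¹.
Then B^5 = P·diag(32, −243)·P⁻¹ = [[32, 972], [−32, −729]] · [[−3, −4], [−1, −1]] = [[−1068, −1100], [825, 857]].

[[−1068, −1100], [825, 857]]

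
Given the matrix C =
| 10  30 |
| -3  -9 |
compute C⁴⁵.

[[10, 30], [-3, -9]]

C² = C (a projection; rank 1, trace 1), so C⁴⁵ = C.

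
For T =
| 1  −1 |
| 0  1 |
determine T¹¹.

[[1, −11], [0, 1]]

T = I + N where N = [[0, −1], [0, 0]] is strictly upper-triangular, so N² = 0.
(I + N)¹¹ = I + 11·N = [[1, −11], [0, 1]].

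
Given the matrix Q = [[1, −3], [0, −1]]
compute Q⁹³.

Q² = I (check: tr Q = 0 and det Q = −1), so Q⁹³ = Q since 93 is odd.

[[1, −3], [0, −1]]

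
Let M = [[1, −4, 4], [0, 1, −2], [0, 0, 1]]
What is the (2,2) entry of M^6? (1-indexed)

M = I + N where N = [[0, −4, 4], [0, 0, −2], [0, 0, 0]] is strictly upper-triangular, so N^3 = 0.
(I + N)^6 = I + 6·N + 15·N^2 = [[1, −24, 144], [0, 1, −12], [0, 0, 1]].

1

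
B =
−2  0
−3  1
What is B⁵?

tr B = −1 and det B = −2, so the characteristic polynomial is λ² − (−1)λ + (−2) with roots −2 and 1.
Eigenvectors give P = [[1, 0], [1, −1]] with P⁻¹ = [[1, 0], [1, −1]], and B = P·diag(−2, 1)·P⁻¹.
Then B⁵ = P·diag(−32, 1)·P⁻¹ = [[−32, 0], [−32, −1]] · [[1, 0], [1, −1]] = [[−32, 0], [−33, 1]].

[[−32, 0], [−33, 1]]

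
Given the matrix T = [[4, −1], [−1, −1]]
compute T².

[[17, −3], [−3, 2]]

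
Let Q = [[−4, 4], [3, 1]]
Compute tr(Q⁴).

1169

Q² = [[28, −12], [−9, 13]]
Q³ = [[−148, 100], [75, −23]]
Q⁴ = [[892, −492], [−369, 277]]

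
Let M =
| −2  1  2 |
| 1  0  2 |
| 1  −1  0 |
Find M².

[[7, −4, −2], [0, −1, 2], [−3, 1, 0]]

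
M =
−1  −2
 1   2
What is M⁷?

[[−1, −2], [1, 2]]

M² = M (a projection; rank 1, trace 1), so M⁷ = M.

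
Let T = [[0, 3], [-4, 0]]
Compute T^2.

[[-12, 0], [0, -12]]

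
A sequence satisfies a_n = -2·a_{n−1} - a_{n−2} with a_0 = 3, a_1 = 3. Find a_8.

-45

With companion matrix B = [[-2, -1], [1, 0]], [a_n, a_{n−1}]ᵀ = B·[a_{n−1}, a_{n−2}]ᵀ, so [a_8, a_7]ᵀ = B⁷·[a_1, a_0]ᵀ.
B⁷ = [[-8, -7], [7, 6]], giving [a_8, a_7]ᵀ = [[-45], [39]].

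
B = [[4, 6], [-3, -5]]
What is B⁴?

[[-14, -30], [15, 31]]

tr B = -1 and det B = -2, so the characteristic polynomial is λ² − (-1)λ + (-2) with roots -2 and 1.
Eigenvectors give P = [[-1, -2], [1, 1]] with P⁻¹ = [[1, 2], [-1, -1]], and B = P·diag(-2, 1)·P⁻¹.
Then B⁴ = P·diag(16, 1)·P⁻¹ = [[-16, -2], [16, 1]] · [[1, 2], [-1, -1]] = [[-14, -30], [15, 31]].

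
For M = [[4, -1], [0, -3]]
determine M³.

M² = [[16, -1], [0, 9]]
M³ = [[64, -13], [0, -27]]

[[64, -13], [0, -27]]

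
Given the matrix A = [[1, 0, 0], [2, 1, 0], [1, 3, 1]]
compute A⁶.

A = I + N where N = [[0, 0, 0], [2, 0, 0], [1, 3, 0]] is strictly lower-triangular, so N³ = 0.
(I + N)⁶ = I + 6·N + 15·N² = [[1, 0, 0], [12, 1, 0], [96, 18, 1]].

[[1, 0, 0], [12, 1, 0], [96, 18, 1]]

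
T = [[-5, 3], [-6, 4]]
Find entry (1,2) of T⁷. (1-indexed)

tr T = -1 and det T = -2, so the characteristic polynomial is λ² − (-1)λ + (-2) with roots -2 and 1.
Eigenvectors give P = [[1, -1], [1, -2]] with P⁻¹ = [[2, -1], [1, -1]], and T = P·diag(-2, 1)·P⁻¹.
Then T⁷ = P·diag(-128, 1)·P⁻¹ = [[-128, -1], [-128, -2]] · [[2, -1], [1, -1]] = [[-257, 129], [-258, 130]].

129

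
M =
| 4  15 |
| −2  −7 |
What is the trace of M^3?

tr M = −3 and det M = 2, so the characteristic polynomial is λ² − (−3)λ + (2) with roots −1 and −2.
Eigenvectors give P = [[−3, −5], [1, 2]] with P⁻¹ = [[−2, −5], [1, 3]], and M = P·diag(−1, −2)·P⁻¹.
Then M^3 = P·diag(−1, −8)·P⁻¹ = [[3, 40], [−1, −16]] · [[−2, −5], [1, 3]] = [[34, 105], [−14, −43]].

−9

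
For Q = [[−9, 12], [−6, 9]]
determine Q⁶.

[[729, 0], [0, 729]]

tr Q = 0 and det Q = −9, so the characteristic polynomial is λ² − (0)λ + (−9) with roots 3 and −3.
Eigenvectors give P = [[1, −2], [1, −1]] with P⁻¹ = [[−1, 2], [−1, 1]], and Q = P·diag(3, −3)·P⁻¹.
Then Q⁶ = P·diag(729, 729)·P⁻¹ = [[729, −1458], [729, −729]] · [[−1, 2], [−1, 1]] = [[729, 0], [0, 729]].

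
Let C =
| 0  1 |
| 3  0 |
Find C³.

[[0, 3], [9, 0]]

C² = [[3, 0], [0, 3]]
C³ = [[0, 3], [9, 0]]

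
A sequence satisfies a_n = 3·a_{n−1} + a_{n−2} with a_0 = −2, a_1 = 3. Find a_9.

With companion matrix T = [[3, 1], [1, 0]], [a_n, a_{n−1}]ᵀ = T·[a_{n−1}, a_{n−2}]ᵀ, so [a_9, a_8]ᵀ = T⁸·[a_1, a_0]ᵀ.
T⁸ = [[12970, 3927], [3927, 1189]], giving [a_9, a_8]ᵀ = [[31056], [9403]].

31056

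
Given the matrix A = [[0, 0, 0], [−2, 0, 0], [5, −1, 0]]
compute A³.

A is strictly triangular, hence nilpotent: A³ = 0, so A³ = 0.

[[0, 0, 0], [0, 0, 0], [0, 0, 0]]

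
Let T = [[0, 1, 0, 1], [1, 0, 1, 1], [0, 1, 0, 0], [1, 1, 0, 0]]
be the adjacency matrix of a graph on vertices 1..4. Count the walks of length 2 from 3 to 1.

The number of length-2 walks from vertex 3 to vertex 1 is entry (3,1) of T², where T is the adjacency matrix.
T² = [[2, 1, 1, 1], [1, 3, 0, 1], [1, 0, 1, 1], [1, 1, 1, 2]]

1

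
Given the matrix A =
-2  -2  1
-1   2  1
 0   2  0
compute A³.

[[-14, -16, 8], [-8, 18, 8], [0, 16, 2]]

A² = [[6, 2, -4], [0, 8, 1], [-2, 4, 2]]
A³ = [[-14, -16, 8], [-8, 18, 8], [0, 16, 2]]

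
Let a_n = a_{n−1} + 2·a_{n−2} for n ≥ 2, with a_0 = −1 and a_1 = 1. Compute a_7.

1

With companion matrix M = [[1, 2], [1, 0]], [a_n, a_{n−1}]ᵀ = M·[a_{n−1}, a_{n−2}]ᵀ, so [a_7, a_6]ᵀ = M⁶·[a_1, a_0]ᵀ.
M⁶ = [[43, 42], [21, 22]], giving [a_7, a_6]ᵀ = [[1], [−1]].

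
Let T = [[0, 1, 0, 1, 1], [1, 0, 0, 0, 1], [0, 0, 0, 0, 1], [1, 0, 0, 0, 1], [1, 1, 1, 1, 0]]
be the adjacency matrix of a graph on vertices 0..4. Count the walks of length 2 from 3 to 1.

2

The number of length-2 walks from vertex 3 to vertex 1 is entry (3,1) of T², where T is the adjacency matrix.
T² = [[3, 1, 1, 1, 2], [1, 2, 1, 2, 1], [1, 1, 1, 1, 0], [1, 2, 1, 2, 1], [2, 1, 0, 1, 4]]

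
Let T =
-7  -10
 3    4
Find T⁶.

[[379, 630], [-189, -314]]

tr T = -3 and det T = 2, so the characteristic polynomial is λ² − (-3)λ + (2) with roots -1 and -2.
Eigenvectors give P = [[-5, -2], [3, 1]] with P⁻¹ = [[1, 2], [-3, -5]], and T = P·diag(-1, -2)·P⁻¹.
Then T⁶ = P·diag(1, 64)·P⁻¹ = [[-5, -128], [3, 64]] · [[1, 2], [-3, -5]] = [[379, 630], [-189, -314]].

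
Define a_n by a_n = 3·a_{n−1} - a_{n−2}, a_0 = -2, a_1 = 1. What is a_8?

With companion matrix M = [[3, -1], [1, 0]], [a_n, a_{n−1}]ᵀ = M·[a_{n−1}, a_{n−2}]ᵀ, so [a_8, a_7]ᵀ = M⁷·[a_1, a_0]ᵀ.
M⁷ = [[987, -377], [377, -144]], giving [a_8, a_7]ᵀ = [[1741], [665]].

1741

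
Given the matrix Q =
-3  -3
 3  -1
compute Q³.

Q² = [[0, 12], [-12, -8]]
Q³ = [[36, -12], [12, 44]]

[[36, -12], [12, 44]]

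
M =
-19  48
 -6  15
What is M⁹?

[[-177139, 472368], [-59046, 157455]]

tr M = -4 and det M = 3, so the characteristic polynomial is λ² − (-4)λ + (3) with roots -1 and -3.
Eigenvectors give P = [[-8, 3], [-3, 1]] with P⁻¹ = [[1, -3], [3, -8]], and M = P·diag(-1, -3)·P⁻¹.
Then M⁹ = P·diag(-1, -19683)·P⁻¹ = [[8, -59049], [3, -19683]] · [[1, -3], [3, -8]] = [[-177139, 472368], [-59046, 157455]].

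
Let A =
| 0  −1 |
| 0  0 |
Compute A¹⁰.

[[0, 0], [0, 0]]

A is strictly triangular, hence nilpotent: A² = 0, so A¹⁰ = 0.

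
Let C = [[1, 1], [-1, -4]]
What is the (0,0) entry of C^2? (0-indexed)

0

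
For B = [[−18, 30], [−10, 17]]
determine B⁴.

[[276, −390], [130, −179]]

tr B = −1 and det B = −6, so the characteristic polynomial is λ² − (−1)λ + (−6) with roots 2 and −3.
Eigenvectors give P = [[−3, 2], [−2, 1]] with P⁻¹ = [[1, −2], [2, −3]], and B = P·diag(2, −3)·P⁻¹.
Then B⁴ = P·diag(16, 81)·P⁻¹ = [[−48, 162], [−32, 81]] · [[1, −2], [2, −3]] = [[276, −390], [130, −179]].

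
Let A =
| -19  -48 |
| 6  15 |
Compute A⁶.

tr A = -4 and det A = 3, so the characteristic polynomial is λ² − (-4)λ + (3) with roots -3 and -1.
Eigenvectors give P = [[-3, -8], [1, 3]] with P⁻¹ = [[-3, -8], [1, 3]], and A = P·diag(-3, -1)·P⁻¹.
Then A⁶ = P·diag(729, 1)·P⁻¹ = [[-2187, -8], [729, 3]] · [[-3, -8], [1, 3]] = [[6553, 17472], [-2184, -5823]].

[[6553, 17472], [-2184, -5823]]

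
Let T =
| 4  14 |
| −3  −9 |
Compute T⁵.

tr T = −5 and det T = 6, so the characteristic polynomial is λ² − (−5)λ + (6) with roots −2 and −3.
Eigenvectors give P = [[7, −2], [−3, 1]] with P⁻¹ = [[1, 2], [3, 7]], and T = P·diag(−2, −3)·P⁻¹.
Then T⁵ = P·diag(−32, −243)·P⁻¹ = [[−224, 486], [96, −243]] · [[1, 2], [3, 7]] = [[1234, 2954], [−633, −1509]].

[[1234, 2954], [−633, −1509]]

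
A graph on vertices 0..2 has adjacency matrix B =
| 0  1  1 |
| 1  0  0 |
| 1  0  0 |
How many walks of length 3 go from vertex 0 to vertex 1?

The number of length-3 walks from vertex 0 to vertex 1 is entry (0,1) of B³, where B is the adjacency matrix.
B² = [[2, 0, 0], [0, 1, 1], [0, 1, 1]]
B³ = [[0, 2, 2], [2, 0, 0], [2, 0, 0]]

2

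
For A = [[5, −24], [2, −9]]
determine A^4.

[[−239, 960], [−80, 321]]

tr A = −4 and det A = 3, so the characteristic polynomial is λ² − (−4)λ + (3) with roots −1 and −3.
Eigenvectors give P = [[4, 3], [1, 1]] with P⁻¹ = [[1, −3], [−1, 4]], and A = P·diag(−1, −3)·P⁻¹.
Then A^4 = P·diag(1, 81)·P⁻¹ = [[4, 243], [1, 81]] · [[1, −3], [−1, 4]] = [[−239, 960], [−80, 321]].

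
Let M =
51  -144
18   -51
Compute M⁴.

[[81, 0], [0, 81]]

tr M = 0 and det M = -9, so the characteristic polynomial is λ² − (0)λ + (-9) with roots -3 and 3.
Eigenvectors give P = [[8, -3], [3, -1]] with P⁻¹ = [[-1, 3], [-3, 8]], and M = P·diag(-3, 3)·P⁻¹.
Then M⁴ = P·diag(81, 81)·P⁻¹ = [[648, -243], [243, -81]] · [[-1, 3], [-3, 8]] = [[81, 0], [0, 81]].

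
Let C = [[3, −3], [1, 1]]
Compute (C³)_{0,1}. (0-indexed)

−30

C² = [[6, −12], [4, −2]]
C³ = [[6, −30], [10, −14]]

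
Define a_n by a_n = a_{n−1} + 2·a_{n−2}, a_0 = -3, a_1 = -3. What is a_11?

-4095

With companion matrix M = [[1, 2], [1, 0]], [a_n, a_{n−1}]ᵀ = M·[a_{n−1}, a_{n−2}]ᵀ, so [a_11, a_10]ᵀ = M¹⁰·[a_1, a_0]ᵀ.
M¹⁰ = [[683, 682], [341, 342]], giving [a_11, a_10]ᵀ = [[-4095], [-2049]].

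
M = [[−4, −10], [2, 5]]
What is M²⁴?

[[−4, −10], [2, 5]]

M² = M (a projection; rank 1, trace 1), so M²⁴ = M.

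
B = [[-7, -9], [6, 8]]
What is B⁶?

tr B = 1 and det B = -2, so the characteristic polynomial is λ² − (1)λ + (-2) with roots 2 and -1.
Eigenvectors give P = [[1, 3], [-1, -2]] with P⁻¹ = [[-2, -3], [1, 1]], and B = P·diag(2, -1)·P⁻¹.
Then B⁶ = P·diag(64, 1)·P⁻¹ = [[64, 3], [-64, -2]] · [[-2, -3], [1, 1]] = [[-125, -189], [126, 190]].

[[-125, -189], [126, 190]]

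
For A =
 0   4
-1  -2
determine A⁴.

A² = [[-4, -8], [2, 0]]
A³ = [[8, 0], [0, 8]]
A⁴ = [[0, 32], [-8, -16]]

[[0, 32], [-8, -16]]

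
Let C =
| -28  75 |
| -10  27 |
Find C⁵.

tr C = -1 and det C = -6, so the characteristic polynomial is λ² − (-1)λ + (-6) with roots -3 and 2.
Eigenvectors give P = [[-3, -5], [-1, -2]] with P⁻¹ = [[-2, 5], [1, -3]], and C = P·diag(-3, 2)·P⁻¹.
Then C⁵ = P·diag(-243, 32)·P⁻¹ = [[729, -160], [243, -64]] · [[-2, 5], [1, -3]] = [[-1618, 4125], [-550, 1407]].

[[-1618, 4125], [-550, 1407]]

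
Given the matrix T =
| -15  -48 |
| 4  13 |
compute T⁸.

tr T = -2 and det T = -3, so the characteristic polynomial is λ² − (-2)λ + (-3) with roots -3 and 1.
Eigenvectors give P = [[4, 3], [-1, -1]] with P⁻¹ = [[1, 3], [-1, -4]], and T = P·diag(-3, 1)·P⁻¹.
Then T⁸ = P·diag(6561, 1)·P⁻¹ = [[26244, 3], [-6561, -1]] · [[1, 3], [-1, -4]] = [[26241, 78720], [-6560, -19679]].

[[26241, 78720], [-6560, -19679]]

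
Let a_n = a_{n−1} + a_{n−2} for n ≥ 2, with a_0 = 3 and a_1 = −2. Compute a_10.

−8

With companion matrix B = [[1, 1], [1, 0]], [a_n, a_{n−1}]ᵀ = B·[a_{n−1}, a_{n−2}]ᵀ, so [a_10, a_9]ᵀ = B^9·[a_1, a_0]ᵀ.
B^9 = [[55, 34], [34, 21]], giving [a_10, a_9]ᵀ = [[−8], [−5]].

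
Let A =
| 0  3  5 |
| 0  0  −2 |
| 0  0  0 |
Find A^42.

[[0, 0, 0], [0, 0, 0], [0, 0, 0]]

A is strictly triangular, hence nilpotent: A^3 = 0, so A^42 = 0.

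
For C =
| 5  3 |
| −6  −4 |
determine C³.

tr C = 1 and det C = −2, so the characteristic polynomial is λ² − (1)λ + (−2) with roots 2 and −1.
Eigenvectors give P = [[−1, −1], [1, 2]] with P⁻¹ = [[−2, −1], [1, 1]], and C = P·diag(2, −1)·P⁻¹.
Then C³ = P·diag(8, −1)·P⁻¹ = [[−8, 1], [8, −2]] · [[−2, −1], [1, 1]] = [[17, 9], [−18, −10]].

[[17, 9], [−18, −10]]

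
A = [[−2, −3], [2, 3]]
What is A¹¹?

A² = A (a projection; rank 1, trace 1), so A¹¹ = A.

[[−2, −3], [2, 3]]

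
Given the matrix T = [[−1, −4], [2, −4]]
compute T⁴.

[[−151, 20], [−10, −136]]

T² = [[−7, 20], [−10, 8]]
T³ = [[47, −52], [26, 8]]
T⁴ = [[−151, 20], [−10, −136]]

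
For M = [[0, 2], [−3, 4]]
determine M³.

[[−24, 20], [−30, 16]]

M² = [[−6, 8], [−12, 10]]
M³ = [[−24, 20], [−30, 16]]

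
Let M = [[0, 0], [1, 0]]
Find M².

[[0, 0], [0, 0]]

M is strictly triangular, hence nilpotent: M² = 0, so M² = 0.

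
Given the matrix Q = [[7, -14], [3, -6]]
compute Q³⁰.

[[7, -14], [3, -6]]

Q² = Q (a projection; rank 1, trace 1), so Q³⁰ = Q.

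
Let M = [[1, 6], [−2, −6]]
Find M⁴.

[[−179, −390], [130, 276]]

tr M = −5 and det M = 6, so the characteristic polynomial is λ² − (−5)λ + (6) with roots −3 and −2.
Eigenvectors give P = [[−3, −2], [2, 1]] with P⁻¹ = [[1, 2], [−2, −3]], and M = P·diag(−3, −2)·P⁻¹.
Then M⁴ = P·diag(81, 16)·P⁻¹ = [[−243, −32], [162, 16]] · [[1, 2], [−2, −3]] = [[−179, −390], [130, 276]].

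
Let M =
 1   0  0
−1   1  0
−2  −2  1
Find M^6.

[[1, 0, 0], [−6, 1, 0], [18, −12, 1]]

M = I + N where N = [[0, 0, 0], [−1, 0, 0], [−2, −2, 0]] is strictly lower-triangular, so N^3 = 0.
(I + N)^6 = I + 6·N + 15·N^2 = [[1, 0, 0], [−6, 1, 0], [18, −12, 1]].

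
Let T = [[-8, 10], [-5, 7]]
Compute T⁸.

[[12866, -12610], [6305, -6049]]

tr T = -1 and det T = -6, so the characteristic polynomial is λ² − (-1)λ + (-6) with roots 2 and -3.
Eigenvectors give P = [[-1, 2], [-1, 1]] with P⁻¹ = [[1, -2], [1, -1]], and T = P·diag(2, -3)·P⁻¹.
Then T⁸ = P·diag(256, 6561)·P⁻¹ = [[-256, 13122], [-256, 6561]] · [[1, -2], [1, -1]] = [[12866, -12610], [6305, -6049]].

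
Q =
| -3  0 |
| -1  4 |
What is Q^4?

Q^2 = [[9, 0], [-1, 16]]
Q^3 = [[-27, 0], [-13, 64]]
Q^4 = [[81, 0], [-25, 256]]

[[81, 0], [-25, 256]]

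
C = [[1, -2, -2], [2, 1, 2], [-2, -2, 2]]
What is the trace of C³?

34

C² = [[1, 0, -10], [0, -7, 2], [-10, -2, 4]]
C³ = [[21, 18, -22], [-18, -11, -10], [-22, 10, 24]]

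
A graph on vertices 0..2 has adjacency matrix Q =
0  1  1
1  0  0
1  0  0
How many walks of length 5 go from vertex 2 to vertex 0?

4

The number of length-5 walks from vertex 2 to vertex 0 is entry (2,0) of Q⁵, where Q is the adjacency matrix.
Q² = [[2, 0, 0], [0, 1, 1], [0, 1, 1]]
Q³ = [[0, 2, 2], [2, 0, 0], [2, 0, 0]]
Q⁴ = [[4, 0, 0], [0, 2, 2], [0, 2, 2]]
Q⁵ = [[0, 4, 4], [4, 0, 0], [4, 0, 0]]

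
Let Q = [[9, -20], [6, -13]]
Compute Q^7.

[[10929, -21860], [6558, -13117]]

tr Q = -4 and det Q = 3, so the characteristic polynomial is λ² − (-4)λ + (3) with roots -1 and -3.
Eigenvectors give P = [[2, -5], [1, -3]] with P⁻¹ = [[3, -5], [1, -2]], and Q = P·diag(-1, -3)·P⁻¹.
Then Q^7 = P·diag(-1, -2187)·P⁻¹ = [[-2, 10935], [-1, 6561]] · [[3, -5], [1, -2]] = [[10929, -21860], [6558, -13117]].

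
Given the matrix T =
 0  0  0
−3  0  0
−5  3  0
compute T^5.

T is strictly triangular, hence nilpotent: T^3 = 0, so T^5 = 0.

[[0, 0, 0], [0, 0, 0], [0, 0, 0]]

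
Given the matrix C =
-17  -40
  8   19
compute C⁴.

[[-319, -800], [160, 401]]

tr C = 2 and det C = -3, so the characteristic polynomial is λ² − (2)λ + (-3) with roots -1 and 3.
Eigenvectors give P = [[5, -2], [-2, 1]] with P⁻¹ = [[1, 2], [2, 5]], and C = P·diag(-1, 3)·P⁻¹.
Then C⁴ = P·diag(1, 81)·P⁻¹ = [[5, -162], [-2, 81]] · [[1, 2], [2, 5]] = [[-319, -800], [160, 401]].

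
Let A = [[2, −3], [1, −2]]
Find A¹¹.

A² = I (check: tr A = 0 and det A = −1), so A¹¹ = A since 11 is odd.

[[2, −3], [1, −2]]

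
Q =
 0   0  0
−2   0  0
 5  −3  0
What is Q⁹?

Q is strictly triangular, hence nilpotent: Q³ = 0, so Q⁹ = 0.

[[0, 0, 0], [0, 0, 0], [0, 0, 0]]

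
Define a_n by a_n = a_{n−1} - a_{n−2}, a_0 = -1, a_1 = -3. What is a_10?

3

With companion matrix T = [[1, -1], [1, 0]], [a_n, a_{n−1}]ᵀ = T·[a_{n−1}, a_{n−2}]ᵀ, so [a_10, a_9]ᵀ = T⁹·[a_1, a_0]ᵀ.
T⁹ = [[-1, 0], [0, -1]], giving [a_10, a_9]ᵀ = [[3], [1]].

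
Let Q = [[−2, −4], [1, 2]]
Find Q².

[[0, 0], [0, 0]]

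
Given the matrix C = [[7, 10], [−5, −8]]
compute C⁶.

tr C = −1 and det C = −6, so the characteristic polynomial is λ² − (−1)λ + (−6) with roots −3 and 2.
Eigenvectors give P = [[−1, 2], [1, −1]] with P⁻¹ = [[1, 2], [1, 1]], and C = P·diag(−3, 2)·P⁻¹.
Then C⁶ = P·diag(729, 64)·P⁻¹ = [[−729, 128], [729, −64]] · [[1, 2], [1, 1]] = [[−601, −1330], [665, 1394]].

[[−601, −1330], [665, 1394]]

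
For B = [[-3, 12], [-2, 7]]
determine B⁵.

tr B = 4 and det B = 3, so the characteristic polynomial is λ² − (4)λ + (3) with roots 3 and 1.
Eigenvectors give P = [[-2, 3], [-1, 1]] with P⁻¹ = [[1, -3], [1, -2]], and B = P·diag(3, 1)·P⁻¹.
Then B⁵ = P·diag(243, 1)·P⁻¹ = [[-486, 3], [-243, 1]] · [[1, -3], [1, -2]] = [[-483, 1452], [-242, 727]].

[[-483, 1452], [-242, 727]]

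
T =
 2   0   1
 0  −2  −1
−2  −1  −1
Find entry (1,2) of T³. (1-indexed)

T² = [[2, −1, 1], [2, 5, 3], [−2, 3, 0]]
T³ = [[2, 1, 2], [−2, −13, −6], [−4, −6, −5]]

1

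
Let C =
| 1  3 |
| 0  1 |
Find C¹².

C = I + N where N = [[0, 3], [0, 0]] is strictly upper-triangular, so N² = 0.
(I + N)¹² = I + 12·N = [[1, 36], [0, 1]].

[[1, 36], [0, 1]]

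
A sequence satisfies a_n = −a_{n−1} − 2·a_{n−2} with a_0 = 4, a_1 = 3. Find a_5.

With companion matrix M = [[−1, −2], [1, 0]], [a_n, a_{n−1}]ᵀ = M·[a_{n−1}, a_{n−2}]ᵀ, so [a_5, a_4]ᵀ = M^4·[a_1, a_0]ᵀ.
M^4 = [[−1, −6], [3, 2]], giving [a_5, a_4]ᵀ = [[−27], [17]].

−27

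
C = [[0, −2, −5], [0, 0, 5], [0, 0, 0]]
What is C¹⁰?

C is strictly triangular, hence nilpotent: C³ = 0, so C¹⁰ = 0.

[[0, 0, 0], [0, 0, 0], [0, 0, 0]]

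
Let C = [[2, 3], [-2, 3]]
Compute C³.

C² = [[-2, 15], [-10, 3]]
C³ = [[-34, 39], [-26, -21]]

[[-34, 39], [-26, -21]]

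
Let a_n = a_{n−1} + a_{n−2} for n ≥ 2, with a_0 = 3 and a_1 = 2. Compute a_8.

81

With companion matrix C = [[1, 1], [1, 0]], [a_n, a_{n−1}]ᵀ = C·[a_{n−1}, a_{n−2}]ᵀ, so [a_8, a_7]ᵀ = C^7·[a_1, a_0]ᵀ.
C^7 = [[21, 13], [13, 8]], giving [a_8, a_7]ᵀ = [[81], [50]].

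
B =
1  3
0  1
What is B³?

B = I + N where N = [[0, 3], [0, 0]] is strictly upper-triangular, so N² = 0.
(I + N)³ = I + 3·N = [[1, 9], [0, 1]].

[[1, 9], [0, 1]]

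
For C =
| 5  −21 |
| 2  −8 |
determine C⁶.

[[−377, 1323], [−126, 442]]

tr C = −3 and det C = 2, so the characteristic polynomial is λ² − (−3)λ + (2) with roots −1 and −2.
Eigenvectors give P = [[7, 3], [2, 1]] with P⁻¹ = [[1, −3], [−2, 7]], and C = P·diag(−1, −2)·P⁻¹.
Then C⁶ = P·diag(1, 64)·P⁻¹ = [[7, 192], [2, 64]] · [[1, −3], [−2, 7]] = [[−377, 1323], [−126, 442]].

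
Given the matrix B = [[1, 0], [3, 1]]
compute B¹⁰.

B = I + N where N = [[0, 0], [3, 0]] is strictly lower-triangular, so N² = 0.
(I + N)¹⁰ = I + 10·N = [[1, 0], [30, 1]].

[[1, 0], [30, 1]]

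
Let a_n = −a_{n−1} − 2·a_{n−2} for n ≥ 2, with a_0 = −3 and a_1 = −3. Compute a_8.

33

With companion matrix C = [[−1, −2], [1, 0]], [a_n, a_{n−1}]ᵀ = C·[a_{n−1}, a_{n−2}]ᵀ, so [a_8, a_7]ᵀ = C⁷·[a_1, a_0]ᵀ.
C⁷ = [[3, −14], [7, 10]], giving [a_8, a_7]ᵀ = [[33], [−51]].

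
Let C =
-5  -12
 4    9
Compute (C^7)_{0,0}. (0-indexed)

-6557

tr C = 4 and det C = 3, so the characteristic polynomial is λ² − (4)λ + (3) with roots 3 and 1.
Eigenvectors give P = [[3, -2], [-2, 1]] with P⁻¹ = [[-1, -2], [-2, -3]], and C = P·diag(3, 1)·P⁻¹.
Then C^7 = P·diag(2187, 1)·P⁻¹ = [[6561, -2], [-4374, 1]] · [[-1, -2], [-2, -3]] = [[-6557, -13116], [4372, 8745]].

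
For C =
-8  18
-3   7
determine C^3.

tr C = -1 and det C = -2, so the characteristic polynomial is λ² − (-1)λ + (-2) with roots -2 and 1.
Eigenvectors give P = [[3, -2], [1, -1]] with P⁻¹ = [[1, -2], [1, -3]], and C = P·diag(-2, 1)·P⁻¹.
Then C^3 = P·diag(-8, 1)·P⁻¹ = [[-24, -2], [-8, -1]] · [[1, -2], [1, -3]] = [[-26, 54], [-9, 19]].

[[-26, 54], [-9, 19]]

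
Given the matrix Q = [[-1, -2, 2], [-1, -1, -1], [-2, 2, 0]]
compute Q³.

Q² = [[-1, 8, 0], [4, 1, -1], [0, 2, -6]]
Q³ = [[-7, -6, -10], [-3, -11, 7], [10, -14, -2]]

[[-7, -6, -10], [-3, -11, 7], [10, -14, -2]]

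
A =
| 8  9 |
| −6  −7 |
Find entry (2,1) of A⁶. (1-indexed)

−126

tr A = 1 and det A = −2, so the characteristic polynomial is λ² − (1)λ + (−2) with roots −1 and 2.
Eigenvectors give P = [[−1, 3], [1, −2]] with P⁻¹ = [[2, 3], [1, 1]], and A = P·diag(−1, 2)·P⁻¹.
Then A⁶ = P·diag(1, 64)·P⁻¹ = [[−1, 192], [1, −128]] · [[2, 3], [1, 1]] = [[190, 189], [−126, −125]].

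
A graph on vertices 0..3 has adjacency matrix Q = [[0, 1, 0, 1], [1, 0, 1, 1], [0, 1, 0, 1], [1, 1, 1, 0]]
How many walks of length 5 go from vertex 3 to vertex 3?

The number of length-5 walks from vertex 3 to vertex 3 is entry (3,3) of Q⁵, where Q is the adjacency matrix.
Q² = [[2, 1, 2, 1], [1, 3, 1, 2], [2, 1, 2, 1], [1, 2, 1, 3]]
Q³ = [[2, 5, 2, 5], [5, 4, 5, 5], [2, 5, 2, 5], [5, 5, 5, 4]]
Q⁴ = [[10, 9, 10, 9], [9, 15, 9, 14], [10, 9, 10, 9], [9, 14, 9, 15]]
Q⁵ = [[18, 29, 18, 29], [29, 32, 29, 33], [18, 29, 18, 29], [29, 33, 29, 32]]

32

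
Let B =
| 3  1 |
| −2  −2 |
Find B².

[[7, 1], [−2, 2]]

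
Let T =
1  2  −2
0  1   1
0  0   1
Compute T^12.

T = I + N where N = [[0, 2, −2], [0, 0, 1], [0, 0, 0]] is strictly upper-triangular, so N^3 = 0.
(I + N)^12 = I + 12·N + 66·N^2 = [[1, 24, 108], [0, 1, 12], [0, 0, 1]].

[[1, 24, 108], [0, 1, 12], [0, 0, 1]]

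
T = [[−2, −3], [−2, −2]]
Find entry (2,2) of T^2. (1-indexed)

10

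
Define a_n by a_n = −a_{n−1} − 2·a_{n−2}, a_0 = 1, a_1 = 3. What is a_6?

−13

With companion matrix T = [[−1, −2], [1, 0]], [a_n, a_{n−1}]ᵀ = T·[a_{n−1}, a_{n−2}]ᵀ, so [a_6, a_5]ᵀ = T⁵·[a_1, a_0]ᵀ.
T⁵ = [[−5, 2], [−1, −6]], giving [a_6, a_5]ᵀ = [[−13], [−9]].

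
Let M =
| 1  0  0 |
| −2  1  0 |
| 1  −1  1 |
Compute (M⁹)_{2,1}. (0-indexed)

−9

M = I + N where N = [[0, 0, 0], [−2, 0, 0], [1, −1, 0]] is strictly lower-triangular, so N³ = 0.
(I + N)⁹ = I + 9·N + 36·N² = [[1, 0, 0], [−18, 1, 0], [81, −9, 1]].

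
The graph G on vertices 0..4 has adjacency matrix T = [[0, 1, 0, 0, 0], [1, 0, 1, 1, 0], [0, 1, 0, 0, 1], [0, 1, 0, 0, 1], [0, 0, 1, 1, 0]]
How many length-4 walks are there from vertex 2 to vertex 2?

The number of length-4 walks from vertex 2 to vertex 2 is entry (2,2) of T⁴, where T is the adjacency matrix.
T² = [[1, 0, 1, 1, 0], [0, 3, 0, 0, 2], [1, 0, 2, 2, 0], [1, 0, 2, 2, 0], [0, 2, 0, 0, 2]]
T³ = [[0, 3, 0, 0, 2], [3, 0, 5, 5, 0], [0, 5, 0, 0, 4], [0, 5, 0, 0, 4], [2, 0, 4, 4, 0]]
T⁴ = [[3, 0, 5, 5, 0], [0, 13, 0, 0, 10], [5, 0, 9, 9, 0], [5, 0, 9, 9, 0], [0, 10, 0, 0, 8]]

9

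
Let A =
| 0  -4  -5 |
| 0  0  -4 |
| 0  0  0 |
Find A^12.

[[0, 0, 0], [0, 0, 0], [0, 0, 0]]

A is strictly triangular, hence nilpotent: A^3 = 0, so A^12 = 0.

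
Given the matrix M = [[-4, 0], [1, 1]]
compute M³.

M² = [[16, 0], [-3, 1]]
M³ = [[-64, 0], [13, 1]]

[[-64, 0], [13, 1]]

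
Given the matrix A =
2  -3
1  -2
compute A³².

A² = I (check: tr A = 0 and det A = -1), so A³² = I since 32 is even.

[[1, 0], [0, 1]]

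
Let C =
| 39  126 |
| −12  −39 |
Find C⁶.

[[729, 0], [0, 729]]

tr C = 0 and det C = −9, so the characteristic polynomial is λ² − (0)λ + (−9) with roots 3 and −3.
Eigenvectors give P = [[7, 3], [−2, −1]] with P⁻¹ = [[1, 3], [−2, −7]], and C = P·diag(3, −3)·P⁻¹.
Then C⁶ = P·diag(729, 729)·P⁻¹ = [[5103, 2187], [−1458, −729]] · [[1, 3], [−2, −7]] = [[729, 0], [0, 729]].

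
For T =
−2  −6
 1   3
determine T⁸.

T² = T (a projection; rank 1, trace 1), so T⁸ = T.

[[−2, −6], [1, 3]]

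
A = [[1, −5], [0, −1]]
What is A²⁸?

A² = I (check: tr A = 0 and det A = −1), so A²⁸ = I since 28 is even.

[[1, 0], [0, 1]]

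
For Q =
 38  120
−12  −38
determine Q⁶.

[[64, 0], [0, 64]]

tr Q = 0 and det Q = −4, so the characteristic polynomial is λ² − (0)λ + (−4) with roots −2 and 2.
Eigenvectors give P = [[−3, 10], [1, −3]] with P⁻¹ = [[3, 10], [1, 3]], and Q = P·diag(−2, 2)·P⁻¹.
Then Q⁶ = P·diag(64, 64)·P⁻¹ = [[−192, 640], [64, −192]] · [[3, 10], [1, 3]] = [[64, 0], [0, 64]].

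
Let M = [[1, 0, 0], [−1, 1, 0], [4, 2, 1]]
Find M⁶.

[[1, 0, 0], [−6, 1, 0], [−6, 12, 1]]

M = I + N where N = [[0, 0, 0], [−1, 0, 0], [4, 2, 0]] is strictly lower-triangular, so N³ = 0.
(I + N)⁶ = I + 6·N + 15·N² = [[1, 0, 0], [−6, 1, 0], [−6, 12, 1]].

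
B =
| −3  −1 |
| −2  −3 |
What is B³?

B² = [[11, 6], [12, 11]]
B³ = [[−45, −29], [−58, −45]]

[[−45, −29], [−58, −45]]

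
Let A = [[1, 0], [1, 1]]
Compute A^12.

A = I + N where N = [[0, 0], [1, 0]] is strictly lower-triangular, so N^2 = 0.
(I + N)^12 = I + 12·N = [[1, 0], [12, 1]].

[[1, 0], [12, 1]]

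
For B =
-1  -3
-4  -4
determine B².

[[13, 15], [20, 28]]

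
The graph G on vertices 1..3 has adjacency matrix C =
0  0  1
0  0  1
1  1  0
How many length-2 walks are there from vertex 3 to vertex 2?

0

The number of length-2 walks from vertex 3 to vertex 2 is entry (3,2) of C², where C is the adjacency matrix.
C² = [[1, 1, 0], [1, 1, 0], [0, 0, 2]]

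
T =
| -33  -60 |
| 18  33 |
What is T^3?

tr T = 0 and det T = -9, so the characteristic polynomial is λ² − (0)λ + (-9) with roots 3 and -3.
Eigenvectors give P = [[-5, 2], [3, -1]] with P⁻¹ = [[1, 2], [3, 5]], and T = P·diag(3, -3)·P⁻¹.
Then T^3 = P·diag(27, -27)·P⁻¹ = [[-135, -54], [81, 27]] · [[1, 2], [3, 5]] = [[-297, -540], [162, 297]].

[[-297, -540], [162, 297]]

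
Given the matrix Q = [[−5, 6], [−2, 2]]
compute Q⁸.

tr Q = −3 and det Q = 2, so the characteristic polynomial is λ² − (−3)λ + (2) with roots −2 and −1.
Eigenvectors give P = [[2, −3], [1, −2]] with P⁻¹ = [[2, −3], [1, −2]], and Q = P·diag(−2, −1)·P⁻¹.
Then Q⁸ = P·diag(256, 1)·P⁻¹ = [[512, −3], [256, −2]] · [[2, −3], [1, −2]] = [[1021, −1530], [510, −764]].

[[1021, −1530], [510, −764]]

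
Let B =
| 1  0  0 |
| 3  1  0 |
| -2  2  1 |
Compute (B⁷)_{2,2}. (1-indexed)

B = I + N where N = [[0, 0, 0], [3, 0, 0], [-2, 2, 0]] is strictly lower-triangular, so N³ = 0.
(I + N)⁷ = I + 7·N + 21·N² = [[1, 0, 0], [21, 1, 0], [112, 14, 1]].

1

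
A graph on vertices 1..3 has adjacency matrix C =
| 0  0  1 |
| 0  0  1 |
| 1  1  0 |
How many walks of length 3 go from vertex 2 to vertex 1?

0

The number of length-3 walks from vertex 2 to vertex 1 is entry (2,1) of C³, where C is the adjacency matrix.
C² = [[1, 1, 0], [1, 1, 0], [0, 0, 2]]
C³ = [[0, 0, 2], [0, 0, 2], [2, 2, 0]]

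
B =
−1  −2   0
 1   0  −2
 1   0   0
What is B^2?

[[−1, 2, 4], [−3, −2, 0], [−1, −2, 0]]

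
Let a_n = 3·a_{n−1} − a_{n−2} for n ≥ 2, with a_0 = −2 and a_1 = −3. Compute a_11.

−39603

With companion matrix A = [[3, −1], [1, 0]], [a_n, a_{n−1}]ᵀ = A·[a_{n−1}, a_{n−2}]ᵀ, so [a_11, a_10]ᵀ = A¹⁰·[a_1, a_0]ᵀ.
A¹⁰ = [[17711, −6765], [6765, −2584]], giving [a_11, a_10]ᵀ = [[−39603], [−15127]].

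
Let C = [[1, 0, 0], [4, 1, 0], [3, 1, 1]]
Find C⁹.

C = I + N where N = [[0, 0, 0], [4, 0, 0], [3, 1, 0]] is strictly lower-triangular, so N³ = 0.
(I + N)⁹ = I + 9·N + 36·N² = [[1, 0, 0], [36, 1, 0], [171, 9, 1]].

[[1, 0, 0], [36, 1, 0], [171, 9, 1]]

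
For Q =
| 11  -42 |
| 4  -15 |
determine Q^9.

[[118091, -413322], [39364, -137775]]

tr Q = -4 and det Q = 3, so the characteristic polynomial is λ² − (-4)λ + (3) with roots -1 and -3.
Eigenvectors give P = [[7, 3], [2, 1]] with P⁻¹ = [[1, -3], [-2, 7]], and Q = P·diag(-1, -3)·P⁻¹.
Then Q^9 = P·diag(-1, -19683)·P⁻¹ = [[-7, -59049], [-2, -19683]] · [[1, -3], [-2, 7]] = [[118091, -413322], [39364, -137775]].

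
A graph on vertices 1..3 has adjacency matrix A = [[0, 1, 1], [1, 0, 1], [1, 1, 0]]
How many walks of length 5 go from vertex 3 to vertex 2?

11

The number of length-5 walks from vertex 3 to vertex 2 is entry (3,2) of A⁵, where A is the adjacency matrix.
A² = [[2, 1, 1], [1, 2, 1], [1, 1, 2]]
A³ = [[2, 3, 3], [3, 2, 3], [3, 3, 2]]
A⁴ = [[6, 5, 5], [5, 6, 5], [5, 5, 6]]
A⁵ = [[10, 11, 11], [11, 10, 11], [11, 11, 10]]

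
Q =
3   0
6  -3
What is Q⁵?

tr Q = 0 and det Q = -9, so the characteristic polynomial is λ² − (0)λ + (-9) with roots 3 and -3.
Eigenvectors give P = [[1, 0], [1, -1]] with P⁻¹ = [[1, 0], [1, -1]], and Q = P·diag(3, -3)·P⁻¹.
Then Q⁵ = P·diag(243, -243)·P⁻¹ = [[243, 0], [243, 243]] · [[1, 0], [1, -1]] = [[243, 0], [486, -243]].

[[243, 0], [486, -243]]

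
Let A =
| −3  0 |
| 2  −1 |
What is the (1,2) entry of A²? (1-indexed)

0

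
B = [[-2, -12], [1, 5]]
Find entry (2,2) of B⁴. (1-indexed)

tr B = 3 and det B = 2, so the characteristic polynomial is λ² − (3)λ + (2) with roots 1 and 2.
Eigenvectors give P = [[-4, 3], [1, -1]] with P⁻¹ = [[-1, -3], [-1, -4]], and B = P·diag(1, 2)·P⁻¹.
Then B⁴ = P·diag(1, 16)·P⁻¹ = [[-4, 48], [1, -16]] · [[-1, -3], [-1, -4]] = [[-44, -180], [15, 61]].

61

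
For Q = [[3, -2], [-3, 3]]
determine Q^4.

[[441, -360], [-540, 441]]

Q^2 = [[15, -12], [-18, 15]]
Q^3 = [[81, -66], [-99, 81]]
Q^4 = [[441, -360], [-540, 441]]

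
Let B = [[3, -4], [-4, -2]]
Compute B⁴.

[[641, -180], [-180, 416]]

B² = [[25, -4], [-4, 20]]
B³ = [[91, -92], [-92, -24]]
B⁴ = [[641, -180], [-180, 416]]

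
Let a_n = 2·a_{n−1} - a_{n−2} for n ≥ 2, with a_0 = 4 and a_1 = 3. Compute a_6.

With companion matrix Q = [[2, -1], [1, 0]], [a_n, a_{n−1}]ᵀ = Q·[a_{n−1}, a_{n−2}]ᵀ, so [a_6, a_5]ᵀ = Q⁵·[a_1, a_0]ᵀ.
Q⁵ = [[6, -5], [5, -4]], giving [a_6, a_5]ᵀ = [[-2], [-1]].

-2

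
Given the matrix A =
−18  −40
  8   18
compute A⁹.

[[−4608, −10240], [2048, 4608]]

tr A = 0 and det A = −4, so the characteristic polynomial is λ² − (0)λ + (−4) with roots −2 and 2.
Eigenvectors give P = [[−5, −2], [2, 1]] with P⁻¹ = [[−1, −2], [2, 5]], and A = P·diag(−2, 2)·P⁻¹.
Then A⁹ = P·diag(−512, 512)·P⁻¹ = [[2560, −1024], [−1024, 512]] · [[−1, −2], [2, 5]] = [[−4608, −10240], [2048, 4608]].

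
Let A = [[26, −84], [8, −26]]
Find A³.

[[104, −336], [32, −104]]

tr A = 0 and det A = −4, so the characteristic polynomial is λ² − (0)λ + (−4) with roots −2 and 2.
Eigenvectors give P = [[3, 7], [1, 2]] with P⁻¹ = [[−2, 7], [1, −3]], and A = P·diag(−2, 2)·P⁻¹.
Then A³ = P·diag(−8, 8)·P⁻¹ = [[−24, 56], [−8, 16]] · [[−2, 7], [1, −3]] = [[104, −336], [32, −104]].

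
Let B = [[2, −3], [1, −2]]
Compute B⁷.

[[2, −3], [1, −2]]

B² = I (check: tr B = 0 and det B = −1), so B⁷ = B since 7 is odd.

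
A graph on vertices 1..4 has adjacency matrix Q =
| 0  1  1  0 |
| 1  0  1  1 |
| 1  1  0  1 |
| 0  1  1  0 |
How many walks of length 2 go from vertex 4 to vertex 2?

The number of length-2 walks from vertex 4 to vertex 2 is entry (4,2) of Q², where Q is the adjacency matrix.
Q² = [[2, 1, 1, 2], [1, 3, 2, 1], [1, 2, 3, 1], [2, 1, 1, 2]]

1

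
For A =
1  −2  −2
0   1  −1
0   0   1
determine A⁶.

A = I + N where N = [[0, −2, −2], [0, 0, −1], [0, 0, 0]] is strictly upper-triangular, so N³ = 0.
(I + N)⁶ = I + 6·N + 15·N² = [[1, −12, 18], [0, 1, −6], [0, 0, 1]].

[[1, −12, 18], [0, 1, −6], [0, 0, 1]]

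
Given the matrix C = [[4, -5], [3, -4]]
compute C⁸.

[[1, 0], [0, 1]]

C² = I (check: tr C = 0 and det C = -1), so C⁸ = I since 8 is even.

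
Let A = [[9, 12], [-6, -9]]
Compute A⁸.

[[6561, 0], [0, 6561]]

tr A = 0 and det A = -9, so the characteristic polynomial is λ² − (0)λ + (-9) with roots 3 and -3.
Eigenvectors give P = [[-2, -1], [1, 1]] with P⁻¹ = [[-1, -1], [1, 2]], and A = P·diag(3, -3)·P⁻¹.
Then A⁸ = P·diag(6561, 6561)·P⁻¹ = [[-13122, -6561], [6561, 6561]] · [[-1, -1], [1, 2]] = [[6561, 0], [0, 6561]].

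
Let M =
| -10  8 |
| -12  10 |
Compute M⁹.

tr M = 0 and det M = -4, so the characteristic polynomial is λ² − (0)λ + (-4) with roots 2 and -2.
Eigenvectors give P = [[2, -1], [3, -1]] with P⁻¹ = [[-1, 1], [-3, 2]], and M = P·diag(2, -2)·P⁻¹.
Then M⁹ = P·diag(512, -512)·P⁻¹ = [[1024, 512], [1536, 512]] · [[-1, 1], [-3, 2]] = [[-2560, 2048], [-3072, 2560]].

[[-2560, 2048], [-3072, 2560]]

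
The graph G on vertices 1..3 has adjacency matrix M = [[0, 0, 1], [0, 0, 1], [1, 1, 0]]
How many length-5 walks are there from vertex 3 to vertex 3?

0

The number of length-5 walks from vertex 3 to vertex 3 is entry (3,3) of M^5, where M is the adjacency matrix.
M^2 = [[1, 1, 0], [1, 1, 0], [0, 0, 2]]
M^3 = [[0, 0, 2], [0, 0, 2], [2, 2, 0]]
M^4 = [[2, 2, 0], [2, 2, 0], [0, 0, 4]]
M^5 = [[0, 0, 4], [0, 0, 4], [4, 4, 0]]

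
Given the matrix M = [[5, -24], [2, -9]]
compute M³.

tr M = -4 and det M = 3, so the characteristic polynomial is λ² − (-4)λ + (3) with roots -1 and -3.
Eigenvectors give P = [[-4, 3], [-1, 1]] with P⁻¹ = [[-1, 3], [-1, 4]], and M = P·diag(-1, -3)·P⁻¹.
Then M³ = P·diag(-1, -27)·P⁻¹ = [[4, -81], [1, -27]] · [[-1, 3], [-1, 4]] = [[77, -312], [26, -105]].

[[77, -312], [26, -105]]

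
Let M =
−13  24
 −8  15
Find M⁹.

[[−59053, 118104], [−39368, 78735]]

tr M = 2 and det M = −3, so the characteristic polynomial is λ² − (2)λ + (−3) with roots −1 and 3.
Eigenvectors give P = [[2, −3], [1, −2]] with P⁻¹ = [[2, −3], [1, −2]], and M = P·diag(−1, 3)·P⁻¹.
Then M⁹ = P·diag(−1, 19683)·P⁻¹ = [[−2, −59049], [−1, −39366]] · [[2, −3], [1, −2]] = [[−59053, 118104], [−39368, 78735]].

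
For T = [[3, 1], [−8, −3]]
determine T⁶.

T² = I (check: tr T = 0 and det T = −1), so T⁶ = I since 6 is even.

[[1, 0], [0, 1]]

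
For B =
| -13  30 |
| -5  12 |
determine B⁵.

[[-793, 1650], [-275, 582]]

tr B = -1 and det B = -6, so the characteristic polynomial is λ² − (-1)λ + (-6) with roots 2 and -3.
Eigenvectors give P = [[-2, -3], [-1, -1]] with P⁻¹ = [[1, -3], [-1, 2]], and B = P·diag(2, -3)·P⁻¹.
Then B⁵ = P·diag(32, -243)·P⁻¹ = [[-64, 729], [-32, 243]] · [[1, -3], [-1, 2]] = [[-793, 1650], [-275, 582]].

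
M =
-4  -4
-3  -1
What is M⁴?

M² = [[28, 20], [15, 13]]
M³ = [[-172, -132], [-99, -73]]
M⁴ = [[1084, 820], [615, 469]]

[[1084, 820], [615, 469]]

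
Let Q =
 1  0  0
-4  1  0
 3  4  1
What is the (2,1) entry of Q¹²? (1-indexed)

-48

Q = I + N where N = [[0, 0, 0], [-4, 0, 0], [3, 4, 0]] is strictly lower-triangular, so N³ = 0.
(I + N)¹² = I + 12·N + 66·N² = [[1, 0, 0], [-48, 1, 0], [-1020, 48, 1]].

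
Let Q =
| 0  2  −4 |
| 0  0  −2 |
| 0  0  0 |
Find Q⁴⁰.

Q is strictly triangular, hence nilpotent: Q³ = 0, so Q⁴⁰ = 0.

[[0, 0, 0], [0, 0, 0], [0, 0, 0]]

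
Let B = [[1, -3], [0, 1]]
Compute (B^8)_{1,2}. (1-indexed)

B = I + N where N = [[0, -3], [0, 0]] is strictly upper-triangular, so N^2 = 0.
(I + N)^8 = I + 8·N = [[1, -24], [0, 1]].

-24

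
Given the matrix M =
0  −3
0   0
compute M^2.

M is strictly triangular, hence nilpotent: M^2 = 0, so M^2 = 0.

[[0, 0], [0, 0]]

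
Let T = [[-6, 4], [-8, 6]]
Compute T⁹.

tr T = 0 and det T = -4, so the characteristic polynomial is λ² − (0)λ + (-4) with roots 2 and -2.
Eigenvectors give P = [[-1, -1], [-2, -1]] with P⁻¹ = [[1, -1], [-2, 1]], and T = P·diag(2, -2)·P⁻¹.
Then T⁹ = P·diag(512, -512)·P⁻¹ = [[-512, 512], [-1024, 512]] · [[1, -1], [-2, 1]] = [[-1536, 1024], [-2048, 1536]].

[[-1536, 1024], [-2048, 1536]]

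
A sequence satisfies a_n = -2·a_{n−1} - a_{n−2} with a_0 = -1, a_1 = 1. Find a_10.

With companion matrix B = [[-2, -1], [1, 0]], [a_n, a_{n−1}]ᵀ = B·[a_{n−1}, a_{n−2}]ᵀ, so [a_10, a_9]ᵀ = B⁹·[a_1, a_0]ᵀ.
B⁹ = [[-10, -9], [9, 8]], giving [a_10, a_9]ᵀ = [[-1], [1]].

-1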